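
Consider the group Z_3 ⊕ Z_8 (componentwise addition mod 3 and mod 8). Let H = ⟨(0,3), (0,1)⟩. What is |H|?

|⟨(0,3)⟩| = 8 and |⟨(0,1)⟩| = 8, so |H| is a multiple of lcm(8, 8) = 8 and divides |G| = 24.
Closing under the operation: H = {(0,0), (0,1), (0,2), (0,3), (0,4), (0,5), (0,6), (0,7)}, so |H| = 8.

8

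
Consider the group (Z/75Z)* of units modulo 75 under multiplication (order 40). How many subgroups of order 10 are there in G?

3

|G| = 40 and 10 | 40, so subgroups of order 10 are possible by Lagrange.
The subgroups of order 10 are: {1, 11, 16, 26, 31, 41, 46, 56, 61, 71}; {1, 14, 16, 29, 31, 44, 46, 59, 61, 74}; {1, 4, 16, 19, 31, 34, 46, 49, 61, 64}.
So G has 3 subgroups of order 10.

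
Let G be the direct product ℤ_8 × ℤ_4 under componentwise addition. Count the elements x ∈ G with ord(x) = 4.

An element (a,b) has order lcm(ord(a), ord(b)); count pairs with lcm equal to 4.
Enumerating gives 12 such elements.

12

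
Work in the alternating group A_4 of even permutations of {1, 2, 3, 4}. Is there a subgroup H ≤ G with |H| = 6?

6 | 12, so Lagrange does not rule it out; but checking all subgroups of G, none has order 6.
(A_4 is the standard example that the converse of Lagrange fails.)

No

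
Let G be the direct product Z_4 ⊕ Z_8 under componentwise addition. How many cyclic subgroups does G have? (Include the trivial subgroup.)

Group the elements of G by the cyclic subgroup they generate; each cyclic subgroup of order d accounts for φ(d) elements.
Cyclic subgroups by order — order 1: 1; order 2: 3; order 4: 6; order 8: 4.
Total: 14.

14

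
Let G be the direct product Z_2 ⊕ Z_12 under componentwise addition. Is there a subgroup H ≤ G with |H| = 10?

No

10 does not divide |G| = 24, so by Lagrange no subgroup of order 10 exists.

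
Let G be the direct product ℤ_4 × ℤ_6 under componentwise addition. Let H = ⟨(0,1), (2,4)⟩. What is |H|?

12

|⟨(0,1)⟩| = 6 and |⟨(2,4)⟩| = 6, so |H| is a multiple of lcm(6, 6) = 6 and divides |G| = 24.
Closing under the operation: H = {(0,0), (0,1), (0,2), (0,3), (0,4), (0,5), (2,0), (2,1), (2,2), (2,3), (2,4), (2,5)}, so |H| = 12.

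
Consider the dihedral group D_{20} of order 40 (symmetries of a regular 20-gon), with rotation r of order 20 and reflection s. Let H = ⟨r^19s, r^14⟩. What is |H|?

|⟨r^19s⟩| = 2 and |⟨r^14⟩| = 10, so |H| is a multiple of lcm(2, 10) = 10 and divides |G| = 40.
Closing under the operation: H = {e, r^2, r^4, r^6, r^8, r^10, r^12, r^14, r^16, r^18, rs, r^3s, r^5s, r^7s, r^9s, r^11s, r^13s, r^15s, r^17s, r^19s}, so |H| = 20.

20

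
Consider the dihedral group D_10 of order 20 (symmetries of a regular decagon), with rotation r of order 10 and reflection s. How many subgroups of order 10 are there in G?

|G| = 20 and 10 | 20, so subgroups of order 10 are possible by Lagrange.
The subgroups of order 10 are: {e, r, r^2, r^3, r^4, r^5, r^6, r^7, r^8, r^9}; {e, r^2, r^4, r^6, r^8, s, r^2s, r^4s, r^6s, r^8s}; {e, r^2, r^4, r^6, r^8, rs, r^3s, r^5s, r^7s, r^9s}.
So G has 3 subgroups of order 10.

3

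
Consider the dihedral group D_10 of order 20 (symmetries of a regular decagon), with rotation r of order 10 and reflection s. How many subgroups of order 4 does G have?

5

|G| = 20 and 4 | 20, so subgroups of order 4 are possible by Lagrange.
The subgroups of order 4 are: {e, r^5, r^2s, r^7s}; {e, r^5, r^3s, r^8s}; {e, r^5, r^4s, r^9s}; {e, r^5, s, r^5s}; … (5 in all).
So G has 5 subgroups of order 4.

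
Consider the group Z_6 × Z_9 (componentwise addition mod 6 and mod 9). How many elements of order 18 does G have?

18

An element (a,b) has order lcm(ord(a), ord(b)); count pairs with lcm equal to 18.
Enumerating gives 18 such elements.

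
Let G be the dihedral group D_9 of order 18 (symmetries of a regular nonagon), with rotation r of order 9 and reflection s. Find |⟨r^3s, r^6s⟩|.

|⟨r^3s⟩| = 2 and |⟨r^6s⟩| = 2, so |H| is a multiple of lcm(2, 2) = 2 and divides |G| = 18.
Closing under the operation: H = {e, r^3, r^6, s, r^3s, r^6s}, so |H| = 6.

6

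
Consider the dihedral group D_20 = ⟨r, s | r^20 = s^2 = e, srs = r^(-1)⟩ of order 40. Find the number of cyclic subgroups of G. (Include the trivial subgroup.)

26

Group the elements of G by the cyclic subgroup they generate; each cyclic subgroup of order d accounts for φ(d) elements.
Cyclic subgroups by order — order 1: 1; order 2: 21; order 4: 1; order 5: 1; order 10: 1; order 20: 1.
Total: 26.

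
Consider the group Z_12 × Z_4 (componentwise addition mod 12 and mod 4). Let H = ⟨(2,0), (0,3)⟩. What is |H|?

|⟨(2,0)⟩| = 6 and |⟨(0,3)⟩| = 4, so |H| is a multiple of lcm(6, 4) = 12 and divides |G| = 48.
Closing under the operation: H = {(0,0), (0,1), (0,2), (0,3), (2,0), (2,1), (2,2), (2,3), (4,0), (4,1), (4,2), (4,3), (6,0), (6,1), (6,2), (6,3), (8,0), (8,1), (8,2), (8,3), (10,0), (10,1), (10,2), (10,3)}, so |H| = 24.

24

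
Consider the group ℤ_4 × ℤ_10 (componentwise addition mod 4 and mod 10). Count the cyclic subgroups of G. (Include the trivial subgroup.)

A cyclic subgroup of order d is generated by each of its φ(d) elements of order d, so the cyclic subgroups of order d number (#elements of order d)/φ(d).
Cyclic subgroups by order — order 1: 1; order 2: 3; order 4: 2; order 5: 1; order 10: 3; order 20: 2.
Total: 12.

12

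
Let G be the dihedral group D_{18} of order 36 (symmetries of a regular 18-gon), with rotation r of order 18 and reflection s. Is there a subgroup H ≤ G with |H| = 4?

Yes

4 | 36. A subgroup of order 4 is {e, r^9, rs, r^10s}.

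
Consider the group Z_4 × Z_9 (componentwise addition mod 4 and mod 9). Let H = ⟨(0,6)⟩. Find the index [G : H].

12

|⟨(0,6)⟩| = 3 and |G| = 36.
By Lagrange, [G : H] = |G|/|H| = 36/3 = 12.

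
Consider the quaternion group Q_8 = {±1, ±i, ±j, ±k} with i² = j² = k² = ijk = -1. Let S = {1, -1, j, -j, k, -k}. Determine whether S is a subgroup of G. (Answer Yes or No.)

No

|S| = 6 does not divide |G| = 8, so by Lagrange S is not a subgroup.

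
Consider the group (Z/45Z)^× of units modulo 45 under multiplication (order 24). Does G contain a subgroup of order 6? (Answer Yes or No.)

6 | 24. A subgroup of order 6 is {1, 11, 16, 26, 31, 41}.

Yes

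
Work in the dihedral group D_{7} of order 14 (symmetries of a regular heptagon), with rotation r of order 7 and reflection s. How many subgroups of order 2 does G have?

|G| = 14 and 2 | 14, so subgroups of order 2 are possible by Lagrange.
The subgroups of order 2 are: {e, r^2s}; {e, r^3s}; {e, r^4s}; {e, r^5s}; … (7 in all).
So G has 7 subgroups of order 2.

7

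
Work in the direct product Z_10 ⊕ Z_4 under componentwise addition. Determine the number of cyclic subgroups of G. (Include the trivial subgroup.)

12

Each element a generates a cyclic subgroup ⟨a⟩; distinct elements may generate the same one (a cyclic group of order d has φ(d) generators).
Cyclic subgroups by order — order 1: 1; order 2: 3; order 4: 2; order 5: 1; order 10: 3; order 20: 2.
Total: 12.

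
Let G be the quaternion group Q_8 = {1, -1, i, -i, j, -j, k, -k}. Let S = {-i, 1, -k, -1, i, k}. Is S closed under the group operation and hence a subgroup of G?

|S| = 6 does not divide |G| = 8, so by Lagrange S is not a subgroup.

No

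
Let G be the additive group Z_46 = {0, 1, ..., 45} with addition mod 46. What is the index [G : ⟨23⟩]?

|⟨23⟩| = 2 and |G| = 46.
By Lagrange, [G : H] = |G|/|H| = 46/2 = 23.

23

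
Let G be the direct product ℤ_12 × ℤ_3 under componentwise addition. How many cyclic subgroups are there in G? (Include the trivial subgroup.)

Each element a generates a cyclic subgroup ⟨a⟩; distinct elements may generate the same one (a cyclic group of order d has φ(d) generators).
Cyclic subgroups by order — order 1: 1; order 2: 1; order 3: 4; order 4: 1; order 6: 4; order 12: 4.
Total: 15.

15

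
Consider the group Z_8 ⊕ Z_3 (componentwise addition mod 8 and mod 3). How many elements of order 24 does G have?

8

An element (a,b) has order lcm(ord(a), ord(b)); count pairs with lcm equal to 24.
Enumerating gives 8 such elements.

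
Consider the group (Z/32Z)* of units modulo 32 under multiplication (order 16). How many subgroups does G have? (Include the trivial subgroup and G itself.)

11

|G| = 16, so by Lagrange every subgroup order divides 16. Divisors: 1, 2, 4, 8, 16.
Subgroups by order — order 1: 1; order 2: 3; order 4: 3; order 8: 3; order 16: 1.
Total: 1 + 3 + 3 + 3 + 1 = 11.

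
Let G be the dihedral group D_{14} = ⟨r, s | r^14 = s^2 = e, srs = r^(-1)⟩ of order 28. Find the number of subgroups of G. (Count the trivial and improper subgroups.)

|G| = 28, so by Lagrange every subgroup order divides 28. Divisors: 1, 2, 4, 7, 14, 28.
Subgroups by order — order 1: 1; order 2: 15; order 4: 7; order 7: 1; order 14: 3; order 28: 1.
Total: 1 + 15 + 7 + 1 + 3 + 1 = 28.

28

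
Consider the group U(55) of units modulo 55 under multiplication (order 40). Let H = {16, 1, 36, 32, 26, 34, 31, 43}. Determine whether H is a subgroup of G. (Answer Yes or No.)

Closure fails: 32 · 36 = 52 ∉ H. So H is not a subgroup.

No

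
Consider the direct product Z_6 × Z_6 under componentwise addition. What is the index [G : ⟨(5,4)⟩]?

6

|⟨(5,4)⟩| = 6 and |G| = 36.
By Lagrange, [G : H] = |G|/|H| = 36/6 = 6.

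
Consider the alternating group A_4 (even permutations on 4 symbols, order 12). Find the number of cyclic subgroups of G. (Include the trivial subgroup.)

8

Each element a generates a cyclic subgroup ⟨a⟩; distinct elements may generate the same one (a cyclic group of order d has φ(d) generators).
Cyclic subgroups by order — order 1: 1; order 2: 3; order 3: 4.
Total: 8.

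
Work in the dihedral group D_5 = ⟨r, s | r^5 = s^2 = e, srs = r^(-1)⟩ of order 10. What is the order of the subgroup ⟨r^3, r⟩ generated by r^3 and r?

|⟨r^3⟩| = 5 and |⟨r⟩| = 5, so |H| is a multiple of lcm(5, 5) = 5 and divides |G| = 10.
Closing under the operation: H = {e, r, r^2, r^3, r^4}, so |H| = 5.

5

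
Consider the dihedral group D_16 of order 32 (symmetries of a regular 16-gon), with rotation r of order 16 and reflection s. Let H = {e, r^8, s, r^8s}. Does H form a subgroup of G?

|H| = 4 divides |G| = 32, consistent with Lagrange.
H contains the identity, every element's inverse is in H, and H is closed under ·: it is a subgroup.

Yes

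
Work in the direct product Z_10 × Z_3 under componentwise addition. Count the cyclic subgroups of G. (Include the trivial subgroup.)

8

Group the elements of G by the cyclic subgroup they generate; each cyclic subgroup of order d accounts for φ(d) elements.
Cyclic subgroups by order — order 1: 1; order 2: 1; order 3: 1; order 5: 1; order 6: 1; order 10: 1; order 15: 1; order 30: 1.
Total: 8.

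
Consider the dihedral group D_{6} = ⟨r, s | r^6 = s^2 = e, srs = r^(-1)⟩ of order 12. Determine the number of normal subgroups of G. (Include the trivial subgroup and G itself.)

G has 16 subgroups. Checking conjugation-invariance by order — order 1: 1/1 normal; order 2: 1/7 normal; order 3: 1/1 normal; order 4: 0/3 normal; order 6: 3/3 normal; order 12: 1/1 normal.
Total normal subgroups: 7.

7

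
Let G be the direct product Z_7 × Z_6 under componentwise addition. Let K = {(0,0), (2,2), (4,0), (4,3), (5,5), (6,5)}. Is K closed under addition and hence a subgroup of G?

No

(4,0) ∈ K but its inverse (3,0) ∉ K, so K is not a subgroup.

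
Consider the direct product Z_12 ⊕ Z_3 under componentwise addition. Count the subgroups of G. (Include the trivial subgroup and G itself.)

|G| = 36, so by Lagrange every subgroup order divides 36. Divisors: 1, 2, 3, 4, 6, 9, 12, 18, 36.
Subgroups by order — order 1: 1; order 2: 1; order 3: 4; order 4: 1; order 6: 4; order 9: 1; order 12: 4; order 18: 1; order 36: 1.
Total: 1 + 1 + 4 + 1 + 4 + 1 + 4 + 1 + 1 = 18.

18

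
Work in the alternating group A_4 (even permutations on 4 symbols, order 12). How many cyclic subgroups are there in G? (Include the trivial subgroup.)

Each element a generates a cyclic subgroup ⟨a⟩; distinct elements may generate the same one (a cyclic group of order d has φ(d) generators).
Cyclic subgroups by order — order 1: 1; order 2: 3; order 3: 4.
Total: 8.

8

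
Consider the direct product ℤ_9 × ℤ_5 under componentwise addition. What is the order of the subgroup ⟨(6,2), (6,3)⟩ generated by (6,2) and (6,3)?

15

|⟨(6,2)⟩| = 15 and |⟨(6,3)⟩| = 15, so |H| is a multiple of lcm(15, 15) = 15 and divides |G| = 45.
Closing under the operation: H = {(0,0), (0,1), (0,2), (0,3), (0,4), (3,0), (3,1), (3,2), (3,3), (3,4), (6,0), (6,1), (6,2), (6,3), (6,4)}, so |H| = 15.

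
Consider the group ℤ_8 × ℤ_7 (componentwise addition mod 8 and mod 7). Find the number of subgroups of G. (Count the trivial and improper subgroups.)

8

|G| = 56, so by Lagrange every subgroup order divides 56. Divisors: 1, 2, 4, 7, 8, 14, 28, 56.
Subgroups by order — order 1: 1; order 2: 1; order 4: 1; order 7: 1; order 8: 1; order 14: 1; order 28: 1; order 56: 1.
Total: 1 + 1 + 1 + 1 + 1 + 1 + 1 + 1 = 8.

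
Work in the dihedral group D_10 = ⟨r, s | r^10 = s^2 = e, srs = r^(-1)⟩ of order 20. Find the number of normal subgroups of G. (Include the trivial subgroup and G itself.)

7

G has 22 subgroups. Checking conjugation-invariance by order — order 1: 1/1 normal; order 2: 1/11 normal; order 4: 0/5 normal; order 5: 1/1 normal; order 10: 3/3 normal; order 20: 1/1 normal.
Total normal subgroups: 7.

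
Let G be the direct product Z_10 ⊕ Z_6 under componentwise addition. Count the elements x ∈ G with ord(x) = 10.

12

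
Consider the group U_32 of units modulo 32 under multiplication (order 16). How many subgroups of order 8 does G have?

3

|G| = 16 and 8 | 16, so subgroups of order 8 are possible by Lagrange.
The subgroups of order 8 are: {1, 3, 9, 11, 17, 19, 25, 27}; {1, 5, 9, 13, 17, 21, 25, 29}; {1, 7, 9, 15, 17, 23, 25, 31}.
So G has 3 subgroups of order 8.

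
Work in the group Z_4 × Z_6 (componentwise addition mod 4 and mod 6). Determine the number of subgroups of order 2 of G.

|G| = 24 and 2 | 24, so subgroups of order 2 are possible by Lagrange.
The subgroups of order 2 are: {(0,0), (0,3)}; {(0,0), (2,0)}; {(0,0), (2,3)}.
So G has 3 subgroups of order 2.

3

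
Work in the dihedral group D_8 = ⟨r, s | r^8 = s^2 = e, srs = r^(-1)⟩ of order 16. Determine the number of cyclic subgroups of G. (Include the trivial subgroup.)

12

Each element a generates a cyclic subgroup ⟨a⟩; distinct elements may generate the same one (a cyclic group of order d has φ(d) generators).
Cyclic subgroups by order — order 1: 1; order 2: 9; order 4: 1; order 8: 1.
Total: 12.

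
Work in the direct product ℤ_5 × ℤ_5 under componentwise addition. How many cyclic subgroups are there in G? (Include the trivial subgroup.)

Each element a generates a cyclic subgroup ⟨a⟩; distinct elements may generate the same one (a cyclic group of order d has φ(d) generators).
Cyclic subgroups by order — order 1: 1; order 5: 6.
Total: 7.

7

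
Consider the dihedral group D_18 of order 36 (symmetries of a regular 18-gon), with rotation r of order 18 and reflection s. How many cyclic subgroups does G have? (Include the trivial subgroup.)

Each element a generates a cyclic subgroup ⟨a⟩; distinct elements may generate the same one (a cyclic group of order d has φ(d) generators).
Cyclic subgroups by order — order 1: 1; order 2: 19; order 3: 1; order 6: 1; order 9: 1; order 18: 1.
Total: 24.

24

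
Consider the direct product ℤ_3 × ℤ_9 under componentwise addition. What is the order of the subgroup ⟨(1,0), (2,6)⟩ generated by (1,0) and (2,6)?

|⟨(1,0)⟩| = 3 and |⟨(2,6)⟩| = 3, so |H| is a multiple of lcm(3, 3) = 3 and divides |G| = 27.
Closing under the operation: H = {(0,0), (0,3), (0,6), (1,0), (1,3), (1,6), (2,0), (2,3), (2,6)}, so |H| = 9.

9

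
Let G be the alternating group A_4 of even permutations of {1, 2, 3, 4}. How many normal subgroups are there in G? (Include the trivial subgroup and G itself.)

G has 10 subgroups. Checking conjugation-invariance by order — order 1: 1/1 normal; order 2: 0/3 normal; order 3: 0/4 normal; order 4: 1/1 normal; order 12: 1/1 normal.
Total normal subgroups: 3.

3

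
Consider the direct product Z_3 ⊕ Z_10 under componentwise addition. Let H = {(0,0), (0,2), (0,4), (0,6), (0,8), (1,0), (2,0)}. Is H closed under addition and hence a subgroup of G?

|H| = 7 does not divide |G| = 30, so by Lagrange H is not a subgroup.

No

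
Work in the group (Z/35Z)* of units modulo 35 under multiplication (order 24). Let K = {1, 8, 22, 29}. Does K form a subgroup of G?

|K| = 4 divides |G| = 24, consistent with Lagrange.
K contains the identity, every element's inverse is in K, and K is closed under ·: it is a subgroup.
In fact K = ⟨8⟩.

Yes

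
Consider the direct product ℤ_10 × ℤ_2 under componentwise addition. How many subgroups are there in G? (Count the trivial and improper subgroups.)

|G| = 20, so by Lagrange every subgroup order divides 20. Divisors: 1, 2, 4, 5, 10, 20.
Subgroups by order — order 1: 1; order 2: 3; order 4: 1; order 5: 1; order 10: 3; order 20: 1.
Total: 1 + 3 + 1 + 1 + 3 + 1 = 10.

10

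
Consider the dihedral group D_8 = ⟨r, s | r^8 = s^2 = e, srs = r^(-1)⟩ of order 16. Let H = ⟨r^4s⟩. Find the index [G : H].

8

|⟨r^4s⟩| = 2 and |G| = 16.
By Lagrange, [G : H] = |G|/|H| = 16/2 = 8.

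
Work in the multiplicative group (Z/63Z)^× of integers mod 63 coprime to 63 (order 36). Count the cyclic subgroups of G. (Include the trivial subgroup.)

Group the elements of G by the cyclic subgroup they generate; each cyclic subgroup of order d accounts for φ(d) elements.
Cyclic subgroups by order — order 1: 1; order 2: 3; order 3: 4; order 6: 12.
Total: 20.

20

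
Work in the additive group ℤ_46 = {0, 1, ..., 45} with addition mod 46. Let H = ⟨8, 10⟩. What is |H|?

|⟨8⟩| = 23 and |⟨10⟩| = 23, so |H| is a multiple of lcm(23, 23) = 23 and divides |G| = 46.
Closing under the operation: H = {0, 2, 4, 6, 8, 10, 12, 14, 16, 18, 20, 22, 24, 26, 28, 30, 32, 34, 36, 38, 40, 42, 44}, so |H| = 23.

23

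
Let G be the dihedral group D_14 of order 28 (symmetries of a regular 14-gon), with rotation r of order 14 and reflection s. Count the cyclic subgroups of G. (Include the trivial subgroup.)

A cyclic subgroup of order d is generated by each of its φ(d) elements of order d, so the cyclic subgroups of order d number (#elements of order d)/φ(d).
Cyclic subgroups by order — order 1: 1; order 2: 15; order 7: 1; order 14: 1.
Total: 18.

18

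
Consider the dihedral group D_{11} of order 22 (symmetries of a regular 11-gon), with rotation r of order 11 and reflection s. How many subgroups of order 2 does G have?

|G| = 22 and 2 | 22, so subgroups of order 2 are possible by Lagrange.
The subgroups of order 2 are: {e, r^10s}; {e, r^2s}; {e, r^3s}; {e, r^4s}; … (11 in all).
So G has 11 subgroups of order 2.

11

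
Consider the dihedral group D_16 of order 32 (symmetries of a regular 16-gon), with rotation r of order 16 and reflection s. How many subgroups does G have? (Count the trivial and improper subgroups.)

|G| = 32, so by Lagrange every subgroup order divides 32. Divisors: 1, 2, 4, 8, 16, 32.
Subgroups by order — order 1: 1; order 2: 17; order 4: 9; order 8: 5; order 16: 3; order 32: 1.
Total: 1 + 17 + 9 + 5 + 3 + 1 = 36.

36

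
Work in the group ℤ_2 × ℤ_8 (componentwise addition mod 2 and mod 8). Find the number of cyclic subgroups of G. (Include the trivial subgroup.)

8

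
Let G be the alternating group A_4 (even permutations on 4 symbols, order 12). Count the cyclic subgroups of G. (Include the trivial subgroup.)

8

Group the elements of G by the cyclic subgroup they generate; each cyclic subgroup of order d accounts for φ(d) elements.
Cyclic subgroups by order — order 1: 1; order 2: 3; order 3: 4.
Total: 8.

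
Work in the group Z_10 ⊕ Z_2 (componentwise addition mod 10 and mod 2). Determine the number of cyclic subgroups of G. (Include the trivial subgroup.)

8

Group the elements of G by the cyclic subgroup they generate; each cyclic subgroup of order d accounts for φ(d) elements.
Cyclic subgroups by order — order 1: 1; order 2: 3; order 5: 1; order 10: 3.
Total: 8.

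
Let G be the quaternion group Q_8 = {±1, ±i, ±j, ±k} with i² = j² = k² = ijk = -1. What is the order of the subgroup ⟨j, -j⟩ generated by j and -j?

|⟨j⟩| = 4 and |⟨-j⟩| = 4, so |H| is a multiple of lcm(4, 4) = 4 and divides |G| = 8.
Closing under the operation: H = {1, -1, j, -j}, so |H| = 4.

4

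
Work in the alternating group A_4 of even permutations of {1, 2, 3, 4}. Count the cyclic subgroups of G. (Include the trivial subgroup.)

8

A cyclic subgroup of order d is generated by each of its φ(d) elements of order d, so the cyclic subgroups of order d number (#elements of order d)/φ(d).
Cyclic subgroups by order — order 1: 1; order 2: 3; order 3: 4.
Total: 8.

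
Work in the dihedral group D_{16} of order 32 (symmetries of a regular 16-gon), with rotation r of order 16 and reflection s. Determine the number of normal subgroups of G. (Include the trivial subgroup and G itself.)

8

G has 36 subgroups. Checking conjugation-invariance by order — order 1: 1/1 normal; order 2: 1/17 normal; order 4: 1/9 normal; order 8: 1/5 normal; order 16: 3/3 normal; order 32: 1/1 normal.
Total normal subgroups: 8.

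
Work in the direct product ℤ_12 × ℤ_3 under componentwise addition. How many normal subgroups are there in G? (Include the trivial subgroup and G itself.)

18

G is abelian, so every subgroup is normal.
G has 18 subgroups in total, hence 18 normal subgroups.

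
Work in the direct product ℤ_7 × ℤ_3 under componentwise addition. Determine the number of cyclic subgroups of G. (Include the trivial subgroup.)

Each element a generates a cyclic subgroup ⟨a⟩; distinct elements may generate the same one (a cyclic group of order d has φ(d) generators).
Cyclic subgroups by order — order 1: 1; order 3: 1; order 7: 1; order 21: 1.
Total: 4.

4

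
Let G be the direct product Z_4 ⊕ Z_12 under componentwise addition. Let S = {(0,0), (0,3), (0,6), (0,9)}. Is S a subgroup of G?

|S| = 4 divides |G| = 48, consistent with Lagrange.
S contains the identity, every element's inverse is in S, and S is closed under +: it is a subgroup.
In fact S = ⟨(0,3)⟩.

Yes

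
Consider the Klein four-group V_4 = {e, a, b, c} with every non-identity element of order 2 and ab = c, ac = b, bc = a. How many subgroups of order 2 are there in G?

|G| = 4 and 2 | 4, so subgroups of order 2 are possible by Lagrange.
The subgroups of order 2 are: {e, a}; {e, b}; {e, c}.
So G has 3 subgroups of order 2.

3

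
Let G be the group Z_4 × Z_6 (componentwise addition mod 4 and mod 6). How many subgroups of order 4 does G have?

3

|G| = 24 and 4 | 24, so subgroups of order 4 are possible by Lagrange.
The subgroups of order 4 are: {(0,0), (0,3), (2,0), (2,3)}; {(0,0), (1,0), (2,0), (3,0)}; {(0,0), (1,3), (2,0), (3,3)}.
So G has 3 subgroups of order 4.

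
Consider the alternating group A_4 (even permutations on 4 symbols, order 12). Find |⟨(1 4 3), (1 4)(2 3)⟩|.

|⟨(1 4 3)⟩| = 3 and |⟨(1 4)(2 3)⟩| = 2, so |H| is a multiple of lcm(3, 2) = 6 and divides |G| = 12.
Closing {(1 4 3), (1 4)(2 3)} under the group operation gives all of G, so |H| = 12.

12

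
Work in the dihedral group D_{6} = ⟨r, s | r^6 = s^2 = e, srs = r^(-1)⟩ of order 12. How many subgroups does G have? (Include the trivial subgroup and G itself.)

16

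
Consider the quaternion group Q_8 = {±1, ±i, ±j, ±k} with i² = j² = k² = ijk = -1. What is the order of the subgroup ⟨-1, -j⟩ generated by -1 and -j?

4

|⟨-1⟩| = 2 and |⟨-j⟩| = 4, so |H| is a multiple of lcm(2, 4) = 4 and divides |G| = 8.
Closing under the operation: H = {1, -1, j, -j}, so |H| = 4.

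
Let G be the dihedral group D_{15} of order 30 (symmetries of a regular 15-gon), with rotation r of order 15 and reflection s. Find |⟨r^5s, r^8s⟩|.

|⟨r^5s⟩| = 2 and |⟨r^8s⟩| = 2, so |H| is a multiple of lcm(2, 2) = 2 and divides |G| = 30.
Closing under the operation: H = {e, r^3, r^6, r^9, r^12, r^2s, r^5s, r^8s, r^11s, r^14s}, so |H| = 10.

10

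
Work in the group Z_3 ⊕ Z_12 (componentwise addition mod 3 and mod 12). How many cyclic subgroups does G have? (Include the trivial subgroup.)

Group the elements of G by the cyclic subgroup they generate; each cyclic subgroup of order d accounts for φ(d) elements.
Cyclic subgroups by order — order 1: 1; order 2: 1; order 3: 4; order 4: 1; order 6: 4; order 12: 4.
Total: 15.

15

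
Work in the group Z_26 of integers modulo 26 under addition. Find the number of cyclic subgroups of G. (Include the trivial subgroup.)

4

Group the elements of G by the cyclic subgroup they generate; each cyclic subgroup of order d accounts for φ(d) elements.
Cyclic subgroups by order — order 1: 1; order 2: 1; order 13: 1; order 26: 1.
Total: 4.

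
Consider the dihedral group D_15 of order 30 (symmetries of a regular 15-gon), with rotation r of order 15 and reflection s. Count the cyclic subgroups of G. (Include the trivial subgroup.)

19

Each element a generates a cyclic subgroup ⟨a⟩; distinct elements may generate the same one (a cyclic group of order d has φ(d) generators).
Cyclic subgroups by order — order 1: 1; order 2: 15; order 3: 1; order 5: 1; order 15: 1.
Total: 19.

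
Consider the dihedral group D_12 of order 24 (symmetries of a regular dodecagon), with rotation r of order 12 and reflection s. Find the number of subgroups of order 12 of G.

3

|G| = 24 and 12 | 24, so subgroups of order 12 are possible by Lagrange.
The subgroups of order 12 are: {e, r, r^2, r^3, r^4, r^5, r^6, r^7, r^8, r^9, r^10, r^11}; {e, r^2, r^4, r^6, r^8, r^10, s, r^2s, r^4s, r^6s, r^8s, r^10s}; {e, r^2, r^4, r^6, r^8, r^10, rs, r^3s, r^5s, r^7s, r^9s, r^11s}.
So G has 3 subgroups of order 12.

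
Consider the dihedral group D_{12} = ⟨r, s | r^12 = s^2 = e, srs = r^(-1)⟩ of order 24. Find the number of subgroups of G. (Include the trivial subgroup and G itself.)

34

|G| = 24, so by Lagrange every subgroup order divides 24. Divisors: 1, 2, 3, 4, 6, 8, 12, 24.
Subgroups by order — order 1: 1; order 2: 13; order 3: 1; order 4: 7; order 6: 5; order 8: 3; order 12: 3; order 24: 1.
Total: 1 + 13 + 1 + 7 + 5 + 3 + 3 + 1 = 34.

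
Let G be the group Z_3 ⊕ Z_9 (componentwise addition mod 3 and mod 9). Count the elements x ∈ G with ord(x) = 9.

An element (a,b) has order lcm(ord(a), ord(b)); count pairs with lcm equal to 9.
Enumerating gives 18 such elements.

18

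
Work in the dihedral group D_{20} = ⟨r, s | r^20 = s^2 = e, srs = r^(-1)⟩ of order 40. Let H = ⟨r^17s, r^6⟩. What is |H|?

|⟨r^17s⟩| = 2 and |⟨r^6⟩| = 10, so |H| is a multiple of lcm(2, 10) = 10 and divides |G| = 40.
Closing under the operation: H = {e, r^2, r^4, r^6, r^8, r^10, r^12, r^14, r^16, r^18, rs, r^3s, r^5s, r^7s, r^9s, r^11s, r^13s, r^15s, r^17s, r^19s}, so |H| = 20.

20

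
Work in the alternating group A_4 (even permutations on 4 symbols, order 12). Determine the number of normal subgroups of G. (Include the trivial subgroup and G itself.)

3

G has 10 subgroups. Checking conjugation-invariance by order — order 1: 1/1 normal; order 2: 0/3 normal; order 3: 0/4 normal; order 4: 1/1 normal; order 12: 1/1 normal.
Total normal subgroups: 3.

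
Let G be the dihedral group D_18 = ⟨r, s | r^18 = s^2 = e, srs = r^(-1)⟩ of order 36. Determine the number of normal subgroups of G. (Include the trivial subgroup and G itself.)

9

G has 45 subgroups. Checking conjugation-invariance by order — order 1: 1/1 normal; order 2: 1/19 normal; order 3: 1/1 normal; order 4: 0/9 normal; order 6: 1/7 normal; order 9: 1/1 normal; order 12: 0/3 normal; order 18: 3/3 normal; order 36: 1/1 normal.
Total normal subgroups: 9.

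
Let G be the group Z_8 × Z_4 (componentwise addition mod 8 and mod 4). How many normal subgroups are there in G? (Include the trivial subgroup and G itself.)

G is abelian, so every subgroup is normal.
G has 22 subgroups in total, hence 22 normal subgroups.

22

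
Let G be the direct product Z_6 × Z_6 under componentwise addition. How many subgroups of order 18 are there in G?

|G| = 36 and 18 | 36, so subgroups of order 18 are possible by Lagrange.
The subgroups of order 18 are: {(0,0), (0,1), (0,2), (0,3), (0,4), (0,5), (2,0), (2,1), (2,2), (2,3), (2,4), (2,5), (4,0), (4,1), (4,2), (4,3), (4,4), (4,5)}; {(0,0), (0,2), (0,4), (1,0), (1,2), (1,4), (2,0), (2,2), (2,4), (3,0), (3,2), (3,4), (4,0), (4,2), (4,4), (5,0), (5,2), (5,4)}; {(0,0), (0,2), (0,4), (1,1), (1,3), (1,5), (2,0), (2,2), (2,4), (3,1), (3,3), (3,5), (4,0), (4,2), (4,4), (5,1), (5,3), (5,5)}.
So G has 3 subgroups of order 18.

3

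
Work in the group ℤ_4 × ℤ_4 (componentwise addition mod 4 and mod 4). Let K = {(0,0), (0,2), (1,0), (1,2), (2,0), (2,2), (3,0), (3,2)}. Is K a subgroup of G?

Yes

|K| = 8 divides |G| = 16, consistent with Lagrange.
K contains the identity, every element's inverse is in K, and K is closed under +: it is a subgroup.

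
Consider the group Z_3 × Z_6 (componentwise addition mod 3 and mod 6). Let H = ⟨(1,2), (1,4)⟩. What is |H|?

9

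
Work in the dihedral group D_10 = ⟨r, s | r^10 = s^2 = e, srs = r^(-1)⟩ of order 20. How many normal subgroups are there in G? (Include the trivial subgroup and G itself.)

G has 22 subgroups. Checking conjugation-invariance by order — order 1: 1/1 normal; order 2: 1/11 normal; order 4: 0/5 normal; order 5: 1/1 normal; order 10: 3/3 normal; order 20: 1/1 normal.
Total normal subgroups: 7.

7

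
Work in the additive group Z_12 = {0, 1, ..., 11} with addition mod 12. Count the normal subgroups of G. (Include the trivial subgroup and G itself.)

6

G is abelian, so every subgroup is normal.
G has 6 subgroups in total, hence 6 normal subgroups.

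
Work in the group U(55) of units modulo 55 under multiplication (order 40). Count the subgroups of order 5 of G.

|G| = 40 and 5 | 40, so subgroups of order 5 are possible by Lagrange.
The subgroups of order 5 are: {1, 16, 26, 31, 36}.
So G has 1 subgroup of order 5.

1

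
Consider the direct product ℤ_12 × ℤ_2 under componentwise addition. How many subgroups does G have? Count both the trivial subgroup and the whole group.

16

|G| = 24, so by Lagrange every subgroup order divides 24. Divisors: 1, 2, 3, 4, 6, 8, 12, 24.
Subgroups by order — order 1: 1; order 2: 3; order 3: 1; order 4: 3; order 6: 3; order 8: 1; order 12: 3; order 24: 1.
Total: 1 + 3 + 1 + 3 + 3 + 1 + 3 + 1 = 16.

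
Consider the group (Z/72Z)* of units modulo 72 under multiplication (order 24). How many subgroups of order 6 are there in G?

7

|G| = 24 and 6 | 24, so subgroups of order 6 are possible by Lagrange.
The subgroups of order 6 are: {1, 11, 25, 35, 49, 59}; {1, 13, 25, 37, 49, 61}; {1, 17, 25, 41, 49, 65}; {1, 19, 25, 43, 49, 67}; … (7 in all).
So G has 7 subgroups of order 6.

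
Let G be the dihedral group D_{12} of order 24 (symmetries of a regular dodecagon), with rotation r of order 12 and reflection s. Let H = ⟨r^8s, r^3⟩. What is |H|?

8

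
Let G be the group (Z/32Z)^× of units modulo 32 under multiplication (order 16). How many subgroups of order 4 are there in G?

|G| = 16 and 4 | 16, so subgroups of order 4 are possible by Lagrange.
The subgroups of order 4 are: {1, 15, 17, 31}; {1, 7, 17, 23}; {1, 9, 17, 25}.
So G has 3 subgroups of order 4.

3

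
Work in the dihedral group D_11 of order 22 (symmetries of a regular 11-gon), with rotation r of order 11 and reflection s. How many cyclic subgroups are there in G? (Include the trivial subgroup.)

13

Group the elements of G by the cyclic subgroup they generate; each cyclic subgroup of order d accounts for φ(d) elements.
Cyclic subgroups by order — order 1: 1; order 2: 11; order 11: 1.
Total: 13.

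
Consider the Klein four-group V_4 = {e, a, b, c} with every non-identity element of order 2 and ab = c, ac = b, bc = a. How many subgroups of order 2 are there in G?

|G| = 4 and 2 | 4, so subgroups of order 2 are possible by Lagrange.
The subgroups of order 2 are: {e, a}; {e, b}; {e, c}.
So G has 3 subgroups of order 2.

3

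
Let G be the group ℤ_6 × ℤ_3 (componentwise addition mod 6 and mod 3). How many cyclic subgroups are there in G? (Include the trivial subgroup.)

10

Each element a generates a cyclic subgroup ⟨a⟩; distinct elements may generate the same one (a cyclic group of order d has φ(d) generators).
Cyclic subgroups by order — order 1: 1; order 2: 1; order 3: 4; order 6: 4.
Total: 10.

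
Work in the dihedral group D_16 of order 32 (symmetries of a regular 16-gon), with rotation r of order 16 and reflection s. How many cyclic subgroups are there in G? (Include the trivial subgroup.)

21

A cyclic subgroup of order d is generated by each of its φ(d) elements of order d, so the cyclic subgroups of order d number (#elements of order d)/φ(d).
Cyclic subgroups by order — order 1: 1; order 2: 17; order 4: 1; order 8: 1; order 16: 1.
Total: 21.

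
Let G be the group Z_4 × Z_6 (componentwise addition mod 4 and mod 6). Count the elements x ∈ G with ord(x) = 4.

An element (a,b) has order lcm(ord(a), ord(b)); count pairs with lcm equal to 4.
Enumerating gives 4 such elements.

4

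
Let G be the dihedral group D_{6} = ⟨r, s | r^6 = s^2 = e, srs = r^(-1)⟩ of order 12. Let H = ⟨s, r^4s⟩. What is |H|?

|⟨s⟩| = 2 and |⟨r^4s⟩| = 2, so |H| is a multiple of lcm(2, 2) = 2 and divides |G| = 12.
Closing under the operation: H = {e, r^2, r^4, s, r^2s, r^4s}, so |H| = 6.

6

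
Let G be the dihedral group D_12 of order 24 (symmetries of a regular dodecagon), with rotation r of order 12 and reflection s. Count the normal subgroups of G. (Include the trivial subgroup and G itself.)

G has 34 subgroups. Checking conjugation-invariance by order — order 1: 1/1 normal; order 2: 1/13 normal; order 3: 1/1 normal; order 4: 1/7 normal; order 6: 1/5 normal; order 8: 0/3 normal; order 12: 3/3 normal; order 24: 1/1 normal.
Total normal subgroups: 9.

9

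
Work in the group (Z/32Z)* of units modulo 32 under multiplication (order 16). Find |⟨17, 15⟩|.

|⟨17⟩| = 2 and |⟨15⟩| = 2, so |H| is a multiple of lcm(2, 2) = 2 and divides |G| = 16.
Closing under the operation: H = {1, 15, 17, 31}, so |H| = 4.

4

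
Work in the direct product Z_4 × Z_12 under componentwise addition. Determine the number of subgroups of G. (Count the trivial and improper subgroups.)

|G| = 48, so by Lagrange every subgroup order divides 48. Divisors: 1, 2, 3, 4, 6, 8, 12, 16, 24, 48.
Subgroups by order — order 1: 1; order 2: 3; order 3: 1; order 4: 7; order 6: 3; order 8: 3; order 12: 7; order 16: 1; order 24: 3; order 48: 1.
Total: 1 + 3 + 1 + 7 + 3 + 3 + 7 + 1 + 3 + 1 = 30.

30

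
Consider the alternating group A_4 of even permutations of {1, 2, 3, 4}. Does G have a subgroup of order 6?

6 | 12, so Lagrange does not rule it out; but checking all subgroups of G, none has order 6.
(A_4 is the standard example that the converse of Lagrange fails.)

No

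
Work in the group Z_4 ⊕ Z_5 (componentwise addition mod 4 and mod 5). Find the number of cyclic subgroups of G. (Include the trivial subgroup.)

Each element a generates a cyclic subgroup ⟨a⟩; distinct elements may generate the same one (a cyclic group of order d has φ(d) generators).
Cyclic subgroups by order — order 1: 1; order 2: 1; order 4: 1; order 5: 1; order 10: 1; order 20: 1.
Total: 6.

6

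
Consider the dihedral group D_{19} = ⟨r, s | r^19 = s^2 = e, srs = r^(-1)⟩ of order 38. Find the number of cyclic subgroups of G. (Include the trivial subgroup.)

Each element a generates a cyclic subgroup ⟨a⟩; distinct elements may generate the same one (a cyclic group of order d has φ(d) generators).
Cyclic subgroups by order — order 1: 1; order 2: 19; order 19: 1.
Total: 21.

21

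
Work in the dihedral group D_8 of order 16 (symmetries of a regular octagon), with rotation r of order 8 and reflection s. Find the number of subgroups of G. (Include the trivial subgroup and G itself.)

19

|G| = 16, so by Lagrange every subgroup order divides 16. Divisors: 1, 2, 4, 8, 16.
Subgroups by order — order 1: 1; order 2: 9; order 4: 5; order 8: 3; order 16: 1.
Total: 1 + 9 + 5 + 3 + 1 = 19.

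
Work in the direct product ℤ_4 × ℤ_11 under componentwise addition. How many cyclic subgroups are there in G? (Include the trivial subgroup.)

Each element a generates a cyclic subgroup ⟨a⟩; distinct elements may generate the same one (a cyclic group of order d has φ(d) generators).
Cyclic subgroups by order — order 1: 1; order 2: 1; order 4: 1; order 11: 1; order 22: 1; order 44: 1.
Total: 6.

6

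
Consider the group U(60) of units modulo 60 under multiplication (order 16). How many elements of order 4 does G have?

The elements of order 4 are: 7, 13, 17, 23, 37, 43, 47, 53.
That's 8.

8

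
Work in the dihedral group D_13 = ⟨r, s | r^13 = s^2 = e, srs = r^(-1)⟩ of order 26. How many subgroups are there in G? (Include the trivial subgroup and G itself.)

16

|G| = 26, so by Lagrange every subgroup order divides 26. Divisors: 1, 2, 13, 26.
Subgroups by order — order 1: 1; order 2: 13; order 13: 1; order 26: 1.
Total: 1 + 13 + 1 + 1 = 16.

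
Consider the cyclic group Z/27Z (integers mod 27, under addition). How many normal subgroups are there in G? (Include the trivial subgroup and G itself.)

G is abelian, so every subgroup is normal.
G has 4 subgroups in total, hence 4 normal subgroups.

4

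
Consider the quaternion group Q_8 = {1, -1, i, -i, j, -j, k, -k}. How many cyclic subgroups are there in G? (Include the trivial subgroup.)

5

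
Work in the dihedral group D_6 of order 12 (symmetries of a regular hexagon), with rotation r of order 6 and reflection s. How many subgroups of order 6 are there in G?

3

|G| = 12 and 6 | 12, so subgroups of order 6 are possible by Lagrange.
The subgroups of order 6 are: {e, r, r^2, r^3, r^4, r^5}; {e, r^2, r^4, s, r^2s, r^4s}; {e, r^2, r^4, rs, r^3s, r^5s}.
So G has 3 subgroups of order 6.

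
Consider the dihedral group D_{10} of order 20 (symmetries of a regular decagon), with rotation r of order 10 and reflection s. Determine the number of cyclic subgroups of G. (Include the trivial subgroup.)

14

Each element a generates a cyclic subgroup ⟨a⟩; distinct elements may generate the same one (a cyclic group of order d has φ(d) generators).
Cyclic subgroups by order — order 1: 1; order 2: 11; order 5: 1; order 10: 1.
Total: 14.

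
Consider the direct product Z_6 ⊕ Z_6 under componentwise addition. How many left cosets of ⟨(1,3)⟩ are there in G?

|⟨(1,3)⟩| = 6 and |G| = 36.
By Lagrange, [G : H] = |G|/|H| = 36/6 = 6.

6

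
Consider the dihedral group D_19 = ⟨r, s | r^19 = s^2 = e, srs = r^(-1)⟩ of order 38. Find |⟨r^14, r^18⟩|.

|⟨r^14⟩| = 19 and |⟨r^18⟩| = 19, so |H| is a multiple of lcm(19, 19) = 19 and divides |G| = 38.
Closing under the operation: H = {e, r, r^2, r^3, r^4, r^5, r^6, r^7, r^8, r^9, r^10, r^11, r^12, r^13, r^14, r^15, r^16, r^17, r^18}, so |H| = 19.

19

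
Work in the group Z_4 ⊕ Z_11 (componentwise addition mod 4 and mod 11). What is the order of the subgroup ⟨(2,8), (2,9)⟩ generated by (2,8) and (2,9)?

|⟨(2,8)⟩| = 22 and |⟨(2,9)⟩| = 22, so |H| is a multiple of lcm(22, 22) = 22 and divides |G| = 44.
Closing under the operation: H = {(0,0), (0,1), (0,2), (0,3), (0,4), (0,5), (0,6), (0,7), (0,8), (0,9), (0,10), (2,0), (2,1), (2,2), (2,3), (2,4), (2,5), (2,6), (2,7), (2,8), (2,9), (2,10)}, so |H| = 22.

22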